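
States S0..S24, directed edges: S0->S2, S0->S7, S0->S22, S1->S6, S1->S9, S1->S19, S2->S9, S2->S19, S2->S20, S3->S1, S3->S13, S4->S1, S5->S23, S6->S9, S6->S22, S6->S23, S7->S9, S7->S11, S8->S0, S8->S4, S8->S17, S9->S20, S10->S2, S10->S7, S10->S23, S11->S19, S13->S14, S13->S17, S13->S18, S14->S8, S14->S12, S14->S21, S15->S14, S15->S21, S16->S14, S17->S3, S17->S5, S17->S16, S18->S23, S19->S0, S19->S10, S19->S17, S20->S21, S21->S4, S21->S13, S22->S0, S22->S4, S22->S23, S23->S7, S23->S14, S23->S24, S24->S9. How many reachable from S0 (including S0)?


BFS from S0:
  layer 0: {S0}
  layer 1: {S2, S7, S22}
  layer 2: {S4, S9, S11, S19, S20, S23}
  layer 3: {S1, S10, S14, S17, S21, S24}
  layer 4: {S3, S5, S6, S8, S12, S13, S16}
  layer 5: {S18}
Reachable set: {S0, S1, S2, S3, S4, S5, S6, S7, S8, S9, S10, S11, S12, S13, S14, S16, S17, S18, S19, S20, S21, S22, S23, S24}
Count = 24

24


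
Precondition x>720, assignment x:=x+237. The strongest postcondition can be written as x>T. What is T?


Formula: sp(P, x:=E) = exists old_x. (x = E[old_x/x]) AND P[old_x/x] (old_x is the value of x before the assignment; eliminate old_x by solving x = E[old_x/x] for old_x)
Step 1: Precondition P: x>720, i.e. old_x > 720
Step 2: Assignment gives x = old_x + 237, so old_x = x - 237
Step 3: Substitute into P: x - 237 > 720
Step 4: Simplify: x > 720+237 = 957

957


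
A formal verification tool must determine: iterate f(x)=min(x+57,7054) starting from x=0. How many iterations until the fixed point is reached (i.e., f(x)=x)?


Step 1: x=0, cap=7054, increment=57
Step 2: x grows by 57 each step until capped at 7054; fixed point is x=7054
Step 3: iterations = ceil(7054/57) = 124

124


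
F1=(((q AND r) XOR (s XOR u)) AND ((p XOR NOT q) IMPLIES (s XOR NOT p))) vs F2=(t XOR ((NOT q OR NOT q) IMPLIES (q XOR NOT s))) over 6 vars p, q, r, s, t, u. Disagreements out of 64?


F1 = (((q AND r) XOR (s XOR u)) AND ((p XOR NOT q) IMPLIES (s XOR NOT p)))
F2 = (t XOR ((NOT q OR NOT q) IMPLIES (q XOR NOT s)))
Evaluate both on each of 64 rows (bits = p,q,r,s,t,u):
  row 0 [000000]: F1=0 F2=1 (differ) -> 1
  row 1 [000001]: F1=1 F2=1 -> 0
  row 2 [000010]: F1=0 F2=0 -> 0
  row 3 [000011]: F1=1 F2=0 (differ) -> 1
  row 4 [000100]: F1=0 F2=0 -> 0
  (every remaining row is evaluated the same way; all 64 results are listed next)
Full result column, 8 rows per line (p,q,r fixed per line; s,t,u runs 000..111 left to right):
  rows 0-7 [p,q,r=000]: 10010011  (ones: 4)
  rows 8-15 [p,q,r=001]: 10010011  (ones: 4)
  rows 16-23 [p,q,r=010]: 10010110  (ones: 4)
  rows 24-31 [p,q,r=011]: 01101001  (ones: 4)
  rows 32-39 [p,q,r=100]: 10011001  (ones: 4)
  rows 40-47 [p,q,r=101]: 10011001  (ones: 4)
  rows 48-55 [p,q,r=110]: 11000110  (ones: 4)
  rows 56-63 [p,q,r=111]: 11001001  (ones: 4)
Disagreements = 4+4+4+4+4+4+4+4 = 32

32


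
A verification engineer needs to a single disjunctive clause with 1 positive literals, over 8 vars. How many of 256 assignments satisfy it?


Step 1: Total=2^8=256
Step 2: Unsat when all 1 false: 2^7=128
Step 3: Sat=256-128=128

128


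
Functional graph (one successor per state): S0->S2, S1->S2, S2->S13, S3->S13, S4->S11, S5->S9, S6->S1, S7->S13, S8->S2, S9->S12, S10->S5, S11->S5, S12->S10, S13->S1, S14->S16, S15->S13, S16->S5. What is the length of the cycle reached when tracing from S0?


Trace from S0 until a state repeats:
  S0 -> S2 -> S13 -> S1 -> S2
S2 first seen at step 1, revisited at step 4.
Cycle length = 4 - 1 = 3

3


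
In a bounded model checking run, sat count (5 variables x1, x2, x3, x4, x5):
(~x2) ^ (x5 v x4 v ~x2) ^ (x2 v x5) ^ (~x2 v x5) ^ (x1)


CNF with 5 clauses over 5 vars (32 assignments).
An assignment satisfies CNF iff every clause has >=1 true literal.
Check each row (bits = x1,x2,x3,x4,x5; clause T/F shown):
  row 0 [00000]: clauses=TTFTF -> 0
  row 1 [00001]: clauses=TTTTF -> 0
  row 2 [00010]: clauses=TTFTF -> 0
  row 3 [00011]: clauses=TTTTF -> 0
  row 4 [00100]: clauses=TTFTF -> 0
  row 5 [00101]: clauses=TTTTF -> 0
  row 6 [00110]: clauses=TTFTF -> 0
  row 7 [00111]: clauses=TTTTF -> 0
  row 8 [01000]: clauses=FFTFF -> 0
  row 9 [01001]: clauses=FTTTF -> 0
  row 10 [01010]: clauses=FTTFF -> 0
  row 11 [01011]: clauses=FTTTF -> 0
  row 12 [01100]: clauses=FFTFF -> 0
  row 13 [01101]: clauses=FTTTF -> 0
  row 14 [01110]: clauses=FTTFF -> 0
  row 15 [01111]: clauses=FTTTF -> 0
  row 16 [10000]: clauses=TTFTT -> 0
  row 17 [10001]: clauses=TTTTT -> 1
  row 18 [10010]: clauses=TTFTT -> 0
  row 19 [10011]: clauses=TTTTT -> 1
  row 20 [10100]: clauses=TTFTT -> 0
  row 21 [10101]: clauses=TTTTT -> 1
  row 22 [10110]: clauses=TTFTT -> 0
  row 23 [10111]: clauses=TTTTT -> 1
  row 24 [11000]: clauses=FFTFT -> 0
  row 25 [11001]: clauses=FTTTT -> 0
  row 26 [11010]: clauses=FTTFT -> 0
  row 27 [11011]: clauses=FTTTT -> 0
  row 28 [11100]: clauses=FFTFT -> 0
  row 29 [11101]: clauses=FTTTT -> 0
  row 30 [11110]: clauses=FTTFT -> 0
  row 31 [11111]: clauses=FTTTT -> 0
Full result column, 8 rows per line (x1,x2 fixed per line; x3,x4,x5 runs 000..111 left to right):
  rows 0-7 [x1,x2=00]: 00000000  (ones: 0)
  rows 8-15 [x1,x2=01]: 00000000  (ones: 0)
  rows 16-23 [x1,x2=10]: 01010101  (ones: 4)
  rows 24-31 [x1,x2=11]: 00000000  (ones: 0)
Satisfying assignments = 0+0+4+0 = 4

4


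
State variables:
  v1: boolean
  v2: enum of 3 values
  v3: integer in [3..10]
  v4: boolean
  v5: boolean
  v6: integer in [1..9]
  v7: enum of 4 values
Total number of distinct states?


State space = product of domain sizes of all variables.
Domain sizes:
  v1 (boolean): 2
  v2 (enum of 3 values): 3
  v3 (integer in [3..10]): 8
  v4 (boolean): 2
  v5 (boolean): 2
  v6 (integer in [1..9]): 9
  v7 (enum of 4 values): 4
Product = 2 * 3 * 8 * 2 * 2 * 9 * 4 = 6912

6912


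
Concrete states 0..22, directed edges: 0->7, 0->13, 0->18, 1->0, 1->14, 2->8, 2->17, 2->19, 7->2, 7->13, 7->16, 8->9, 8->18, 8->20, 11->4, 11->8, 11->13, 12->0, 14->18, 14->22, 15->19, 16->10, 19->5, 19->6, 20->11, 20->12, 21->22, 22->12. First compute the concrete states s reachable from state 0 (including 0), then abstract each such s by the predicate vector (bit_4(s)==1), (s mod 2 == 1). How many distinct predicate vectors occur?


BFS from 0:
Concrete reachable: {0, 2, 4, 5, 6, 7, 8, 9, 10, 11, 12, 13, 16, 17, 18, 19, 20}
Abstract via predicates (bit_4(s)==1), (s mod 2 == 1):
  (0,0) <- {0, 2, 4, 6, 8, 10, 12}
  (0,1) <- {5, 7, 9, 11, 13}
  (1,0) <- {16, 18, 20}
  (1,1) <- {17, 19}
Distinct abstract states = 4

4


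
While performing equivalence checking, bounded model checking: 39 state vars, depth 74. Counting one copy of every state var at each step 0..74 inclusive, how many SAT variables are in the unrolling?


BMC unrolls to depth k, creating one copy of each state var for steps 0..k.
Step count = 74 + 1 = 75 (steps 0 through 74)
Vars per step = 39
Total = 39 * 75 = 2925

2925


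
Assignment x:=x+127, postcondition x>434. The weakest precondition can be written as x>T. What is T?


Formula: wp(x:=E, P) = P[E/x] (substitute E for x in postcondition)
Step 1: Postcondition: x>434
Step 2: Substitute x+127 for x: x+127>434
Step 3: Solve for x: x > 434-127 = 307

307


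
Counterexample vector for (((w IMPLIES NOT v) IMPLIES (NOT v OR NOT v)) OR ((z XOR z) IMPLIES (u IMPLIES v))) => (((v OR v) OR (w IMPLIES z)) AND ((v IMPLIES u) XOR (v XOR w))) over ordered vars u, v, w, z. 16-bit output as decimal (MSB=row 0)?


F1 = (((w IMPLIES NOT v) IMPLIES (NOT v OR NOT v)) OR ((z XOR z) IMPLIES (u IMPLIES v)))
F2 = (((v OR v) OR (w IMPLIES z)) AND ((v IMPLIES u) XOR (v XOR w)))
Counterexample to F1=>F2 is where F1=1 and F2=0.
Evaluate each row (bits = u,v,w,z, MSB first):
  row 0 [0000]: F1=1 F2=1 -> F1&~F2 -> 0
  row 1 [0001]: F1=1 F2=1 -> F1&~F2 -> 0
  row 2 [0010]: F1=1 F2=0 -> F1&~F2 -> 1
  row 3 [0011]: F1=1 F2=0 -> F1&~F2 -> 1
  row 4 [0100]: F1=1 F2=1 -> F1&~F2 -> 0
  row 5 [0101]: F1=1 F2=1 -> F1&~F2 -> 0
  row 6 [0110]: F1=1 F2=0 -> F1&~F2 -> 1
  row 7 [0111]: F1=1 F2=0 -> F1&~F2 -> 1
  row 8 [1000]: F1=1 F2=1 -> F1&~F2 -> 0
  row 9 [1001]: F1=1 F2=1 -> F1&~F2 -> 0
  row 10 [1010]: F1=1 F2=0 -> F1&~F2 -> 1
  row 11 [1011]: F1=1 F2=0 -> F1&~F2 -> 1
  row 12 [1100]: F1=1 F2=0 -> F1&~F2 -> 1
  row 13 [1101]: F1=1 F2=0 -> F1&~F2 -> 1
  row 14 [1110]: F1=1 F2=1 -> F1&~F2 -> 0
  row 15 [1111]: F1=1 F2=1 -> F1&~F2 -> 0
Full result column, 4 rows per line (u,v fixed per line; w,z runs 00..11 left to right):
  rows 0-3 [u,v=00]: 0011  = hex 3
  rows 4-7 [u,v=01]: 0011  = hex 3
  rows 8-11 [u,v=10]: 0011  = hex 3
  rows 12-15 [u,v=11]: 1100  = hex C
Counterexample vector (row 0 .. row 15) = 0011001100111100
Output column grouped in 4s = 0011 0011 0011 1100 = 0x333C
Convert to decimal digit by digit (value = value*16 + digit):
  3 -> 3
  3*16 + 3 = 51
  51*16 + 3 = 819
  819*16 + 12 (C) = 13116
Decimal = 13116

13116


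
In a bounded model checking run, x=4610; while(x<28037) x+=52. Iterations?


Step 1: x goes from 4610 toward 28037 by 52; the body runs while x<28037, so iterations = ceil((bound-start)/step)
Step 2: Distance=23427
Step 3: ceil(23427/52)=451

451


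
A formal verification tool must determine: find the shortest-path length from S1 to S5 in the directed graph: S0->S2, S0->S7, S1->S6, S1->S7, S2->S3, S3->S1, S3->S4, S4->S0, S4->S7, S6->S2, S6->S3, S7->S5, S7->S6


BFS layer-by-layer from S1:
  dist 0: {S1}
  dist 1: {S6, S7}
  dist 2: {S2, S3, S5}
  -> S5 reached at distance 2
Shortest path length = 2

2


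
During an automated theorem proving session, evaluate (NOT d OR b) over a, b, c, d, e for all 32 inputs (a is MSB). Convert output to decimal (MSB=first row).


Formula: (NOT d OR b) over a, b, c, d, e (32 rows)
Evaluate each row (bits = a,b,c,d,e, MSB first):
  row 0 [00000]: (NOT 0 OR 0) -> 1
  row 1 [00001]: (NOT 0 OR 0) -> 1
  row 2 [00010]: (NOT 1 OR 0) -> 0
  row 3 [00011]: (NOT 1 OR 0) -> 0
  row 4 [00100]: (NOT 0 OR 0) -> 1
  row 5 [00101]: (NOT 0 OR 0) -> 1
  row 6 [00110]: (NOT 1 OR 0) -> 0
  row 7 [00111]: (NOT 1 OR 0) -> 0
  row 8 [01000]: (NOT 0 OR 1) -> 1
  row 9 [01001]: (NOT 0 OR 1) -> 1
  row 10 [01010]: (NOT 1 OR 1) -> 1
  row 11 [01011]: (NOT 1 OR 1) -> 1
  row 12 [01100]: (NOT 0 OR 1) -> 1
  row 13 [01101]: (NOT 0 OR 1) -> 1
  row 14 [01110]: (NOT 1 OR 1) -> 1
  row 15 [01111]: (NOT 1 OR 1) -> 1
  row 16 [10000]: (NOT 0 OR 0) -> 1
  row 17 [10001]: (NOT 0 OR 0) -> 1
  row 18 [10010]: (NOT 1 OR 0) -> 0
  row 19 [10011]: (NOT 1 OR 0) -> 0
  row 20 [10100]: (NOT 0 OR 0) -> 1
  row 21 [10101]: (NOT 0 OR 0) -> 1
  row 22 [10110]: (NOT 1 OR 0) -> 0
  row 23 [10111]: (NOT 1 OR 0) -> 0
  row 24 [11000]: (NOT 0 OR 1) -> 1
  row 25 [11001]: (NOT 0 OR 1) -> 1
  row 26 [11010]: (NOT 1 OR 1) -> 1
  row 27 [11011]: (NOT 1 OR 1) -> 1
  row 28 [11100]: (NOT 0 OR 1) -> 1
  row 29 [11101]: (NOT 0 OR 1) -> 1
  row 30 [11110]: (NOT 1 OR 1) -> 1
  row 31 [11111]: (NOT 1 OR 1) -> 1
Full result column, 4 rows per line (a,b,c fixed per line; d,e runs 00..11 left to right):
  rows 0-3 [a,b,c=000]: 1100  = hex C
  rows 4-7 [a,b,c=001]: 1100  = hex C
  rows 8-11 [a,b,c=010]: 1111  = hex F
  rows 12-15 [a,b,c=011]: 1111  = hex F
  rows 16-19 [a,b,c=100]: 1100  = hex C
  rows 20-23 [a,b,c=101]: 1100  = hex C
  rows 24-27 [a,b,c=110]: 1111  = hex F
  rows 28-31 [a,b,c=111]: 1111  = hex F
Output column (row 0 .. row 31) = 11001100111111111100110011111111
Output column grouped in 4s = 1100 1100 1111 1111 1100 1100 1111 1111 = 0xCCFFCCFF
Convert to decimal digit by digit (value = value*16 + digit):
  C -> 12
  12*16 + 12 (C) = 204
  204*16 + 15 (F) = 3279
  3279*16 + 15 (F) = 52479
  52479*16 + 12 (C) = 839676
  839676*16 + 12 (C) = 13434828
  13434828*16 + 15 (F) = 214957263
  214957263*16 + 15 (F) = 3439316223
Decimal = 3439316223

3439316223


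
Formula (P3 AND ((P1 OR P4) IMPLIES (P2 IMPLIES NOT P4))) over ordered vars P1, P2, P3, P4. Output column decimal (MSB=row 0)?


Formula: (P3 AND ((P1 OR P4) IMPLIES (P2 IMPLIES NOT P4))) over P1, P2, P3, P4 (16 rows)
Evaluate each row (bits = P1,P2,P3,P4, MSB first):
  row 0 [0000]: (0 AND ((0 OR 0) IMPLIES (0 IMPLIES NOT 0))) -> 0
  row 1 [0001]: (0 AND ((0 OR 1) IMPLIES (0 IMPLIES NOT 1))) -> 0
  row 2 [0010]: (1 AND ((0 OR 0) IMPLIES (0 IMPLIES NOT 0))) -> 1
  row 3 [0011]: (1 AND ((0 OR 1) IMPLIES (0 IMPLIES NOT 1))) -> 1
  row 4 [0100]: (0 AND ((0 OR 0) IMPLIES (1 IMPLIES NOT 0))) -> 0
  row 5 [0101]: (0 AND ((0 OR 1) IMPLIES (1 IMPLIES NOT 1))) -> 0
  row 6 [0110]: (1 AND ((0 OR 0) IMPLIES (1 IMPLIES NOT 0))) -> 1
  row 7 [0111]: (1 AND ((0 OR 1) IMPLIES (1 IMPLIES NOT 1))) -> 0
  row 8 [1000]: (0 AND ((1 OR 0) IMPLIES (0 IMPLIES NOT 0))) -> 0
  row 9 [1001]: (0 AND ((1 OR 1) IMPLIES (0 IMPLIES NOT 1))) -> 0
  row 10 [1010]: (1 AND ((1 OR 0) IMPLIES (0 IMPLIES NOT 0))) -> 1
  row 11 [1011]: (1 AND ((1 OR 1) IMPLIES (0 IMPLIES NOT 1))) -> 1
  row 12 [1100]: (0 AND ((1 OR 0) IMPLIES (1 IMPLIES NOT 0))) -> 0
  row 13 [1101]: (0 AND ((1 OR 1) IMPLIES (1 IMPLIES NOT 1))) -> 0
  row 14 [1110]: (1 AND ((1 OR 0) IMPLIES (1 IMPLIES NOT 0))) -> 1
  row 15 [1111]: (1 AND ((1 OR 1) IMPLIES (1 IMPLIES NOT 1))) -> 0
Full result column, 4 rows per line (P1,P2 fixed per line; P3,P4 runs 00..11 left to right):
  rows 0-3 [P1,P2=00]: 0011  = hex 3
  rows 4-7 [P1,P2=01]: 0010  = hex 2
  rows 8-11 [P1,P2=10]: 0011  = hex 3
  rows 12-15 [P1,P2=11]: 0010  = hex 2
Output column (row 0 .. row 15) = 0011001000110010
Output column grouped in 4s = 0011 0010 0011 0010 = 0x3232
Convert to decimal digit by digit (value = value*16 + digit):
  3 -> 3
  3*16 + 2 = 50
  50*16 + 3 = 803
  803*16 + 2 = 12850
Decimal = 12850

12850


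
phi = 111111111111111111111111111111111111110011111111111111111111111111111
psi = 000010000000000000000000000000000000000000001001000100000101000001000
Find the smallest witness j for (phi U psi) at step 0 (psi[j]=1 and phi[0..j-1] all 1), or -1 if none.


(phi U psi) at 0: need smallest j with psi[j]=1 and phi[i]=1 for all i in [0,j).
Scan from step 0:
  step 0: phi=1, psi=0 -> continue
  step 1: phi=1, psi=0 -> continue
  step 2: phi=1, psi=0 -> continue
  step 3: phi=1, psi=0 -> continue
  step 4: psi=1 and phi held for [0,4) -> witness found
Witness step = 4

4


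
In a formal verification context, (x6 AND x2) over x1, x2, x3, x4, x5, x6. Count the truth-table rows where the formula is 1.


Formula: (x6 AND x2) over 6 vars (64 rows)
Evaluate each row (x1, x2, x3, x4, x5, x6 as bits, MSB first):
  row 0 [000000]: (0 AND 0) -> 0
  row 1 [000001]: (1 AND 0) -> 0
  row 2 [000010]: (0 AND 0) -> 0
  row 3 [000011]: (1 AND 0) -> 0
  row 4 [000100]: (0 AND 0) -> 0
  (every remaining row is evaluated the same way; all 64 results are listed next)
Full result column, 8 rows per line (x1,x2,x3 fixed per line; x4,x5,x6 runs 000..111 left to right):
  rows 0-7 [x1,x2,x3=000]: 00000000  (ones: 0)
  rows 8-15 [x1,x2,x3=001]: 00000000  (ones: 0)
  rows 16-23 [x1,x2,x3=010]: 01010101  (ones: 4)
  rows 24-31 [x1,x2,x3=011]: 01010101  (ones: 4)
  rows 32-39 [x1,x2,x3=100]: 00000000  (ones: 0)
  rows 40-47 [x1,x2,x3=101]: 00000000  (ones: 0)
  rows 48-55 [x1,x2,x3=110]: 01010101  (ones: 4)
  rows 56-63 [x1,x2,x3=111]: 01010101  (ones: 4)
Count of 1-rows = 0+0+4+4+0+0+4+4 = 16

16


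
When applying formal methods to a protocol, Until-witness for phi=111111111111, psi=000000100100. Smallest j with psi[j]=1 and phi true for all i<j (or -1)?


(phi U psi) at 0: need smallest j with psi[j]=1 and phi[i]=1 for all i in [0,j).
Scan from step 0:
  step 0: phi=1, psi=0 -> continue
  step 1: phi=1, psi=0 -> continue
  step 2: phi=1, psi=0 -> continue
  step 3: phi=1, psi=0 -> continue
  step 6: psi=1 and phi held for [0,6) -> witness found
Witness step = 6

6


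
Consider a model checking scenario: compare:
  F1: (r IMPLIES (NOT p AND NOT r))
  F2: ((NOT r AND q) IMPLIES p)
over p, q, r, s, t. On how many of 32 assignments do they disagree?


F1 = (r IMPLIES (NOT p AND NOT r))
F2 = ((NOT r AND q) IMPLIES p)
Evaluate both on each of 32 rows (bits = p,q,r,s,t):
  row 0 [00000]: F1=1 F2=1 -> 0
  row 1 [00001]: F1=1 F2=1 -> 0
  row 2 [00010]: F1=1 F2=1 -> 0
  row 3 [00011]: F1=1 F2=1 -> 0
  row 4 [00100]: F1=0 F2=1 (differ) -> 1
  row 5 [00101]: F1=0 F2=1 (differ) -> 1
  row 6 [00110]: F1=0 F2=1 (differ) -> 1
  row 7 [00111]: F1=0 F2=1 (differ) -> 1
  row 8 [01000]: F1=1 F2=0 (differ) -> 1
  row 9 [01001]: F1=1 F2=0 (differ) -> 1
  row 10 [01010]: F1=1 F2=0 (differ) -> 1
  row 11 [01011]: F1=1 F2=0 (differ) -> 1
  row 12 [01100]: F1=0 F2=1 (differ) -> 1
  row 13 [01101]: F1=0 F2=1 (differ) -> 1
  row 14 [01110]: F1=0 F2=1 (differ) -> 1
  row 15 [01111]: F1=0 F2=1 (differ) -> 1
  row 16 [10000]: F1=1 F2=1 -> 0
  row 17 [10001]: F1=1 F2=1 -> 0
  row 18 [10010]: F1=1 F2=1 -> 0
  row 19 [10011]: F1=1 F2=1 -> 0
  row 20 [10100]: F1=0 F2=1 (differ) -> 1
  row 21 [10101]: F1=0 F2=1 (differ) -> 1
  row 22 [10110]: F1=0 F2=1 (differ) -> 1
  row 23 [10111]: F1=0 F2=1 (differ) -> 1
  row 24 [11000]: F1=1 F2=1 -> 0
  row 25 [11001]: F1=1 F2=1 -> 0
  row 26 [11010]: F1=1 F2=1 -> 0
  row 27 [11011]: F1=1 F2=1 -> 0
  row 28 [11100]: F1=0 F2=1 (differ) -> 1
  row 29 [11101]: F1=0 F2=1 (differ) -> 1
  row 30 [11110]: F1=0 F2=1 (differ) -> 1
  row 31 [11111]: F1=0 F2=1 (differ) -> 1
Full result column, 8 rows per line (p,q fixed per line; r,s,t runs 000..111 left to right):
  rows 0-7 [p,q=00]: 00001111  (ones: 4)
  rows 8-15 [p,q=01]: 11111111  (ones: 8)
  rows 16-23 [p,q=10]: 00001111  (ones: 4)
  rows 24-31 [p,q=11]: 00001111  (ones: 4)
Disagreements = 4+8+4+4 = 20

20


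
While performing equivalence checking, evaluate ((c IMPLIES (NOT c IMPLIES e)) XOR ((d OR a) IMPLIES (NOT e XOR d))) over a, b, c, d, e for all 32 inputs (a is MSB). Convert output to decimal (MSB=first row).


Formula: ((c IMPLIES (NOT c IMPLIES e)) XOR ((d OR a) IMPLIES (NOT e XOR d))) over a, b, c, d, e (32 rows)
Evaluate each row (bits = a,b,c,d,e, MSB first):
  row 0 [00000]: ((0 IMPLIES (NOT 0 IMPLIES 0)) XOR ((0 OR 0) IMPLIES (NOT 0 XOR 0))) -> 0
  row 1 [00001]: ((0 IMPLIES (NOT 0 IMPLIES 1)) XOR ((0 OR 0) IMPLIES (NOT 1 XOR 0))) -> 0
  row 2 [00010]: ((0 IMPLIES (NOT 0 IMPLIES 0)) XOR ((1 OR 0) IMPLIES (NOT 0 XOR 1))) -> 1
  row 3 [00011]: ((0 IMPLIES (NOT 0 IMPLIES 1)) XOR ((1 OR 0) IMPLIES (NOT 1 XOR 1))) -> 0
  row 4 [00100]: ((1 IMPLIES (NOT 1 IMPLIES 0)) XOR ((0 OR 0) IMPLIES (NOT 0 XOR 0))) -> 0
  row 5 [00101]: ((1 IMPLIES (NOT 1 IMPLIES 1)) XOR ((0 OR 0) IMPLIES (NOT 1 XOR 0))) -> 0
  row 6 [00110]: ((1 IMPLIES (NOT 1 IMPLIES 0)) XOR ((1 OR 0) IMPLIES (NOT 0 XOR 1))) -> 1
  row 7 [00111]: ((1 IMPLIES (NOT 1 IMPLIES 1)) XOR ((1 OR 0) IMPLIES (NOT 1 XOR 1))) -> 0
  row 8 [01000]: ((0 IMPLIES (NOT 0 IMPLIES 0)) XOR ((0 OR 0) IMPLIES (NOT 0 XOR 0))) -> 0
  row 9 [01001]: ((0 IMPLIES (NOT 0 IMPLIES 1)) XOR ((0 OR 0) IMPLIES (NOT 1 XOR 0))) -> 0
  row 10 [01010]: ((0 IMPLIES (NOT 0 IMPLIES 0)) XOR ((1 OR 0) IMPLIES (NOT 0 XOR 1))) -> 1
  row 11 [01011]: ((0 IMPLIES (NOT 0 IMPLIES 1)) XOR ((1 OR 0) IMPLIES (NOT 1 XOR 1))) -> 0
  row 12 [01100]: ((1 IMPLIES (NOT 1 IMPLIES 0)) XOR ((0 OR 0) IMPLIES (NOT 0 XOR 0))) -> 0
  row 13 [01101]: ((1 IMPLIES (NOT 1 IMPLIES 1)) XOR ((0 OR 0) IMPLIES (NOT 1 XOR 0))) -> 0
  row 14 [01110]: ((1 IMPLIES (NOT 1 IMPLIES 0)) XOR ((1 OR 0) IMPLIES (NOT 0 XOR 1))) -> 1
  row 15 [01111]: ((1 IMPLIES (NOT 1 IMPLIES 1)) XOR ((1 OR 0) IMPLIES (NOT 1 XOR 1))) -> 0
  row 16 [10000]: ((0 IMPLIES (NOT 0 IMPLIES 0)) XOR ((0 OR 1) IMPLIES (NOT 0 XOR 0))) -> 0
  row 17 [10001]: ((0 IMPLIES (NOT 0 IMPLIES 1)) XOR ((0 OR 1) IMPLIES (NOT 1 XOR 0))) -> 1
  row 18 [10010]: ((0 IMPLIES (NOT 0 IMPLIES 0)) XOR ((1 OR 1) IMPLIES (NOT 0 XOR 1))) -> 1
  row 19 [10011]: ((0 IMPLIES (NOT 0 IMPLIES 1)) XOR ((1 OR 1) IMPLIES (NOT 1 XOR 1))) -> 0
  row 20 [10100]: ((1 IMPLIES (NOT 1 IMPLIES 0)) XOR ((0 OR 1) IMPLIES (NOT 0 XOR 0))) -> 0
  row 21 [10101]: ((1 IMPLIES (NOT 1 IMPLIES 1)) XOR ((0 OR 1) IMPLIES (NOT 1 XOR 0))) -> 1
  row 22 [10110]: ((1 IMPLIES (NOT 1 IMPLIES 0)) XOR ((1 OR 1) IMPLIES (NOT 0 XOR 1))) -> 1
  row 23 [10111]: ((1 IMPLIES (NOT 1 IMPLIES 1)) XOR ((1 OR 1) IMPLIES (NOT 1 XOR 1))) -> 0
  row 24 [11000]: ((0 IMPLIES (NOT 0 IMPLIES 0)) XOR ((0 OR 1) IMPLIES (NOT 0 XOR 0))) -> 0
  row 25 [11001]: ((0 IMPLIES (NOT 0 IMPLIES 1)) XOR ((0 OR 1) IMPLIES (NOT 1 XOR 0))) -> 1
  row 26 [11010]: ((0 IMPLIES (NOT 0 IMPLIES 0)) XOR ((1 OR 1) IMPLIES (NOT 0 XOR 1))) -> 1
  row 27 [11011]: ((0 IMPLIES (NOT 0 IMPLIES 1)) XOR ((1 OR 1) IMPLIES (NOT 1 XOR 1))) -> 0
  row 28 [11100]: ((1 IMPLIES (NOT 1 IMPLIES 0)) XOR ((0 OR 1) IMPLIES (NOT 0 XOR 0))) -> 0
  row 29 [11101]: ((1 IMPLIES (NOT 1 IMPLIES 1)) XOR ((0 OR 1) IMPLIES (NOT 1 XOR 0))) -> 1
  row 30 [11110]: ((1 IMPLIES (NOT 1 IMPLIES 0)) XOR ((1 OR 1) IMPLIES (NOT 0 XOR 1))) -> 1
  row 31 [11111]: ((1 IMPLIES (NOT 1 IMPLIES 1)) XOR ((1 OR 1) IMPLIES (NOT 1 XOR 1))) -> 0
Full result column, 4 rows per line (a,b,c fixed per line; d,e runs 00..11 left to right):
  rows 0-3 [a,b,c=000]: 0010  = hex 2
  rows 4-7 [a,b,c=001]: 0010  = hex 2
  rows 8-11 [a,b,c=010]: 0010  = hex 2
  rows 12-15 [a,b,c=011]: 0010  = hex 2
  rows 16-19 [a,b,c=100]: 0110  = hex 6
  rows 20-23 [a,b,c=101]: 0110  = hex 6
  rows 24-27 [a,b,c=110]: 0110  = hex 6
  rows 28-31 [a,b,c=111]: 0110  = hex 6
Output column (row 0 .. row 31) = 00100010001000100110011001100110
Output column grouped in 4s = 0010 0010 0010 0010 0110 0110 0110 0110 = 0x22226666
Convert to decimal digit by digit (value = value*16 + digit):
  2 -> 2
  2*16 + 2 = 34
  34*16 + 2 = 546
  546*16 + 2 = 8738
  8738*16 + 6 = 139814
  139814*16 + 6 = 2237030
  2237030*16 + 6 = 35792486
  35792486*16 + 6 = 572679782
Decimal = 572679782

572679782


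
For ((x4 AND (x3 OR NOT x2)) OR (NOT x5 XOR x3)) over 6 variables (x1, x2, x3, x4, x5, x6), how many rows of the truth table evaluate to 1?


Formula: ((x4 AND (x3 OR NOT x2)) OR (NOT x5 XOR x3)) over 6 vars (64 rows)
Evaluate each row (x1, x2, x3, x4, x5, x6 as bits, MSB first):
  row 0 [000000]: ((0 AND (0 OR NOT 0)) OR (NOT 0 XOR 0)) -> 1
  row 1 [000001]: ((0 AND (0 OR NOT 0)) OR (NOT 0 XOR 0)) -> 1
  row 2 [000010]: ((0 AND (0 OR NOT 0)) OR (NOT 1 XOR 0)) -> 0
  row 3 [000011]: ((0 AND (0 OR NOT 0)) OR (NOT 1 XOR 0)) -> 0
  row 4 [000100]: ((1 AND (0 OR NOT 0)) OR (NOT 0 XOR 0)) -> 1
  (every remaining row is evaluated the same way; all 64 results are listed next)
Full result column, 8 rows per line (x1,x2,x3 fixed per line; x4,x5,x6 runs 000..111 left to right):
  rows 0-7 [x1,x2,x3=000]: 11001111  (ones: 6)
  rows 8-15 [x1,x2,x3=001]: 00111111  (ones: 6)
  rows 16-23 [x1,x2,x3=010]: 11001100  (ones: 4)
  rows 24-31 [x1,x2,x3=011]: 00111111  (ones: 6)
  rows 32-39 [x1,x2,x3=100]: 11001111  (ones: 6)
  rows 40-47 [x1,x2,x3=101]: 00111111  (ones: 6)
  rows 48-55 [x1,x2,x3=110]: 11001100  (ones: 4)
  rows 56-63 [x1,x2,x3=111]: 00111111  (ones: 6)
Count of 1-rows = 6+6+4+6+6+6+4+6 = 44

44


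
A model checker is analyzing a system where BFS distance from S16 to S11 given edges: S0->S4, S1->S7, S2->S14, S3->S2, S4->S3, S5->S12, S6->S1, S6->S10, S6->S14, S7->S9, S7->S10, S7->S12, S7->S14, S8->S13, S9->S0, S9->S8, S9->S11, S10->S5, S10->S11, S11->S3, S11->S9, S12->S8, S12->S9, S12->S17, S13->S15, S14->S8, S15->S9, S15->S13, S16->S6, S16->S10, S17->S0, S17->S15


BFS layer-by-layer from S16:
  dist 0: {S16}
  dist 1: {S6, S10}
  dist 2: {S1, S5, S11, S14}
  -> S11 reached at distance 2
Shortest path length = 2

2


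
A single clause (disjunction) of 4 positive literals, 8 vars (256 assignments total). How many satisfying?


Step 1: Total=2^8=256
Step 2: Unsat when all 4 false: 2^4=16
Step 3: Sat=256-16=240

240


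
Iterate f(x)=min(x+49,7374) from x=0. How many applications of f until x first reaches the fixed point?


Step 1: x=0, cap=7374, increment=49
Step 2: x grows by 49 each step until capped at 7374; fixed point is x=7374
Step 3: iterations = ceil(7374/49) = 151

151


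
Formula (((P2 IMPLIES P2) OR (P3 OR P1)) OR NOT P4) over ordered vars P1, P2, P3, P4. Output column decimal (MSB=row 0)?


Formula: (((P2 IMPLIES P2) OR (P3 OR P1)) OR NOT P4) over P1, P2, P3, P4 (16 rows)
Evaluate each row (bits = P1,P2,P3,P4, MSB first):
  row 0 [0000]: (((0 IMPLIES 0) OR (0 OR 0)) OR NOT 0) -> 1
  row 1 [0001]: (((0 IMPLIES 0) OR (0 OR 0)) OR NOT 1) -> 1
  row 2 [0010]: (((0 IMPLIES 0) OR (1 OR 0)) OR NOT 0) -> 1
  row 3 [0011]: (((0 IMPLIES 0) OR (1 OR 0)) OR NOT 1) -> 1
  row 4 [0100]: (((1 IMPLIES 1) OR (0 OR 0)) OR NOT 0) -> 1
  row 5 [0101]: (((1 IMPLIES 1) OR (0 OR 0)) OR NOT 1) -> 1
  row 6 [0110]: (((1 IMPLIES 1) OR (1 OR 0)) OR NOT 0) -> 1
  row 7 [0111]: (((1 IMPLIES 1) OR (1 OR 0)) OR NOT 1) -> 1
  row 8 [1000]: (((0 IMPLIES 0) OR (0 OR 1)) OR NOT 0) -> 1
  row 9 [1001]: (((0 IMPLIES 0) OR (0 OR 1)) OR NOT 1) -> 1
  row 10 [1010]: (((0 IMPLIES 0) OR (1 OR 1)) OR NOT 0) -> 1
  row 11 [1011]: (((0 IMPLIES 0) OR (1 OR 1)) OR NOT 1) -> 1
  row 12 [1100]: (((1 IMPLIES 1) OR (0 OR 1)) OR NOT 0) -> 1
  row 13 [1101]: (((1 IMPLIES 1) OR (0 OR 1)) OR NOT 1) -> 1
  row 14 [1110]: (((1 IMPLIES 1) OR (1 OR 1)) OR NOT 0) -> 1
  row 15 [1111]: (((1 IMPLIES 1) OR (1 OR 1)) OR NOT 1) -> 1
Full result column, 4 rows per line (P1,P2 fixed per line; P3,P4 runs 00..11 left to right):
  rows 0-3 [P1,P2=00]: 1111  = hex F
  rows 4-7 [P1,P2=01]: 1111  = hex F
  rows 8-11 [P1,P2=10]: 1111  = hex F
  rows 12-15 [P1,P2=11]: 1111  = hex F
Output column (row 0 .. row 15) = 1111111111111111
Output column grouped in 4s = 1111 1111 1111 1111 = 0xFFFF
Convert to decimal digit by digit (value = value*16 + digit):
  F -> 15
  15*16 + 15 (F) = 255
  255*16 + 15 (F) = 4095
  4095*16 + 15 (F) = 65535
Decimal = 65535

65535


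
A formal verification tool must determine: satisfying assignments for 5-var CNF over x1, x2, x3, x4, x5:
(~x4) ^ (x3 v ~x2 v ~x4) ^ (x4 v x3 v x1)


CNF with 3 clauses over 5 vars (32 assignments).
An assignment satisfies CNF iff every clause has >=1 true literal.
Check each row (bits = x1,x2,x3,x4,x5; clause T/F shown):
  row 0 [00000]: clauses=TTF -> 0
  row 1 [00001]: clauses=TTF -> 0
  row 2 [00010]: clauses=FTT -> 0
  row 3 [00011]: clauses=FTT -> 0
  row 4 [00100]: clauses=TTT -> 1
  row 5 [00101]: clauses=TTT -> 1
  row 6 [00110]: clauses=FTT -> 0
  row 7 [00111]: clauses=FTT -> 0
  row 8 [01000]: clauses=TTF -> 0
  row 9 [01001]: clauses=TTF -> 0
  row 10 [01010]: clauses=FFT -> 0
  row 11 [01011]: clauses=FFT -> 0
  row 12 [01100]: clauses=TTT -> 1
  row 13 [01101]: clauses=TTT -> 1
  row 14 [01110]: clauses=FTT -> 0
  row 15 [01111]: clauses=FTT -> 0
  row 16 [10000]: clauses=TTT -> 1
  row 17 [10001]: clauses=TTT -> 1
  row 18 [10010]: clauses=FTT -> 0
  row 19 [10011]: clauses=FTT -> 0
  row 20 [10100]: clauses=TTT -> 1
  row 21 [10101]: clauses=TTT -> 1
  row 22 [10110]: clauses=FTT -> 0
  row 23 [10111]: clauses=FTT -> 0
  row 24 [11000]: clauses=TTT -> 1
  row 25 [11001]: clauses=TTT -> 1
  row 26 [11010]: clauses=FFT -> 0
  row 27 [11011]: clauses=FFT -> 0
  row 28 [11100]: clauses=TTT -> 1
  row 29 [11101]: clauses=TTT -> 1
  row 30 [11110]: clauses=FTT -> 0
  row 31 [11111]: clauses=FTT -> 0
Full result column, 8 rows per line (x1,x2 fixed per line; x3,x4,x5 runs 000..111 left to right):
  rows 0-7 [x1,x2=00]: 00001100  (ones: 2)
  rows 8-15 [x1,x2=01]: 00001100  (ones: 2)
  rows 16-23 [x1,x2=10]: 11001100  (ones: 4)
  rows 24-31 [x1,x2=11]: 11001100  (ones: 4)
Satisfying assignments = 2+2+4+4 = 12

12


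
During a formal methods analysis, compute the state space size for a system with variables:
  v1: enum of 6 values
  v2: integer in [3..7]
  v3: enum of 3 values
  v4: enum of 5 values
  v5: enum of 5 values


State space = product of domain sizes of all variables.
Domain sizes:
  v1 (enum of 6 values): 6
  v2 (integer in [3..7]): 5
  v3 (enum of 3 values): 3
  v4 (enum of 5 values): 5
  v5 (enum of 5 values): 5
Product = 6 * 5 * 3 * 5 * 5 = 2250

2250


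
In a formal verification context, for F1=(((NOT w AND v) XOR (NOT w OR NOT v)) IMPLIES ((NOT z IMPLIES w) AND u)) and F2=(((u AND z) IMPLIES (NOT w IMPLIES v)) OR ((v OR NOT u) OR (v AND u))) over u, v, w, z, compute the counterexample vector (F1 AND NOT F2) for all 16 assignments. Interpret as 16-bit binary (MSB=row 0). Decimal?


F1 = (((NOT w AND v) XOR (NOT w OR NOT v)) IMPLIES ((NOT z IMPLIES w) AND u))
F2 = (((u AND z) IMPLIES (NOT w IMPLIES v)) OR ((v OR NOT u) OR (v AND u)))
Counterexample to F1=>F2 is where F1=1 and F2=0.
Evaluate each row (bits = u,v,w,z, MSB first):
  row 0 [0000]: F1=0 F2=1 -> F1&~F2 -> 0
  row 1 [0001]: F1=0 F2=1 -> F1&~F2 -> 0
  row 2 [0010]: F1=0 F2=1 -> F1&~F2 -> 0
  row 3 [0011]: F1=0 F2=1 -> F1&~F2 -> 0
  row 4 [0100]: F1=1 F2=1 -> F1&~F2 -> 0
  row 5 [0101]: F1=1 F2=1 -> F1&~F2 -> 0
  row 6 [0110]: F1=1 F2=1 -> F1&~F2 -> 0
  row 7 [0111]: F1=1 F2=1 -> F1&~F2 -> 0
  row 8 [1000]: F1=0 F2=1 -> F1&~F2 -> 0
  row 9 [1001]: F1=1 F2=0 -> F1&~F2 -> 1
  row 10 [1010]: F1=1 F2=1 -> F1&~F2 -> 0
  row 11 [1011]: F1=1 F2=1 -> F1&~F2 -> 0
  row 12 [1100]: F1=1 F2=1 -> F1&~F2 -> 0
  row 13 [1101]: F1=1 F2=1 -> F1&~F2 -> 0
  row 14 [1110]: F1=1 F2=1 -> F1&~F2 -> 0
  row 15 [1111]: F1=1 F2=1 -> F1&~F2 -> 0
Full result column, 4 rows per line (u,v fixed per line; w,z runs 00..11 left to right):
  rows 0-3 [u,v=00]: 0000  = hex 0
  rows 4-7 [u,v=01]: 0000  = hex 0
  rows 8-11 [u,v=10]: 0100  = hex 4
  rows 12-15 [u,v=11]: 0000  = hex 0
Counterexample vector (row 0 .. row 15) = 0000000001000000
Output column grouped in 4s = 0000 0000 0100 0000 = 0x0040
Convert to decimal digit by digit (value = value*16 + digit):
  0 -> 0
  0*16 + 0 = 0
  0*16 + 4 = 4
  4*16 + 0 = 64
Decimal = 64

64


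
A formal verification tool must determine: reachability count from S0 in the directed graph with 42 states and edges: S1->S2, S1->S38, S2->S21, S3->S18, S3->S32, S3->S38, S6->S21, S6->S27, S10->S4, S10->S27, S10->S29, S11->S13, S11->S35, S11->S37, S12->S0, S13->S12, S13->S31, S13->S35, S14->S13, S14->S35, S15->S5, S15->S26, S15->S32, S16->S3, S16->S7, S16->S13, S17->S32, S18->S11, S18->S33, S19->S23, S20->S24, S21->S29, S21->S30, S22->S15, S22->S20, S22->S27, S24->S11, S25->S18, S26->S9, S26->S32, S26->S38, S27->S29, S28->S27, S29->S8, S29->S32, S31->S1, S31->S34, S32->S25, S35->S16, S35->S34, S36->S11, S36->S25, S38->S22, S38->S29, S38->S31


BFS from S0:
  layer 0: {S0}
Reachable set: {S0}
Count = 1

1


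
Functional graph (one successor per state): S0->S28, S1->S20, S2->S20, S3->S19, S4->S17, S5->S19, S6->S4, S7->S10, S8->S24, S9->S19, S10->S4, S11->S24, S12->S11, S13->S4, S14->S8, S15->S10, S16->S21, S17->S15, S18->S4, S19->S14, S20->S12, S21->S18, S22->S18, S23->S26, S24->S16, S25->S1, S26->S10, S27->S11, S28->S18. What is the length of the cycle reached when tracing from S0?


Trace from S0 until a state repeats:
  S0 -> S28 -> S18 -> S4 -> S17 -> S15 -> S10 -> S4
S4 first seen at step 3, revisited at step 7.
Cycle length = 7 - 3 = 4

4


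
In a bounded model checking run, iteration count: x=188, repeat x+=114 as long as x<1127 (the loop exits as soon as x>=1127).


Step 1: x goes from 188 toward 1127 by 114; the body runs while x<1127, so iterations = ceil((bound-start)/step)
Step 2: Distance=939
Step 3: ceil(939/114)=9

9


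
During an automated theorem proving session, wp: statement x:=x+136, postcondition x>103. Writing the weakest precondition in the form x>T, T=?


Formula: wp(x:=E, P) = P[E/x] (substitute E for x in postcondition)
Step 1: Postcondition: x>103
Step 2: Substitute x+136 for x: x+136>103
Step 3: Solve for x: x > 103-136 = -33

-33


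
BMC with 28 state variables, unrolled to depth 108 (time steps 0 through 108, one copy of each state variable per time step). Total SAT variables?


BMC unrolls to depth k, creating one copy of each state var for steps 0..k.
Step count = 108 + 1 = 109 (steps 0 through 108)
Vars per step = 28
Total = 28 * 109 = 3052

3052


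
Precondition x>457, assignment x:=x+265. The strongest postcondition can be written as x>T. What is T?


Formula: sp(P, x:=E) = exists old_x. (x = E[old_x/x]) AND P[old_x/x] (old_x is the value of x before the assignment; eliminate old_x by solving x = E[old_x/x] for old_x)
Step 1: Precondition P: x>457, i.e. old_x > 457
Step 2: Assignment gives x = old_x + 265, so old_x = x - 265
Step 3: Substitute into P: x - 265 > 457
Step 4: Simplify: x > 457+265 = 722

722


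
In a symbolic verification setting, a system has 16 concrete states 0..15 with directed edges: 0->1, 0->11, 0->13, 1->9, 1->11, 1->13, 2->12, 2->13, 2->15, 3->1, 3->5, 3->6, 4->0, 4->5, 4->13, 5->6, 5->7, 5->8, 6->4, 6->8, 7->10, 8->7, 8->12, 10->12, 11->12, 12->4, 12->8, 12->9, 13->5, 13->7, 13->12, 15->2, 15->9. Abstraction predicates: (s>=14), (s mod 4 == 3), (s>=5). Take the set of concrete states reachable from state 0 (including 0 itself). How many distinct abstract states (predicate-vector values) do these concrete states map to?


BFS from 0:
Concrete reachable: {0, 1, 4, 5, 6, 7, 8, 9, 10, 11, 12, 13}
Abstract via predicates (s>=14), (s mod 4 == 3), (s>=5):
  (0,0,0) <- {0, 1, 4}
  (0,0,1) <- {5, 6, 8, 9, 10, 12, 13}
  (0,1,1) <- {7, 11}
Distinct abstract states = 3

3


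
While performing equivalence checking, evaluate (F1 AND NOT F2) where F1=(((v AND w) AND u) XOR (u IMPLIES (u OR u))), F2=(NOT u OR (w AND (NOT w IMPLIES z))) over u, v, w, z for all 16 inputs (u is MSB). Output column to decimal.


F1 = (((v AND w) AND u) XOR (u IMPLIES (u OR u)))
F2 = (NOT u OR (w AND (NOT w IMPLIES z)))
Counterexample to F1=>F2 is where F1=1 and F2=0.
Evaluate each row (bits = u,v,w,z, MSB first):
  row 0 [0000]: F1=1 F2=1 -> F1&~F2 -> 0
  row 1 [0001]: F1=1 F2=1 -> F1&~F2 -> 0
  row 2 [0010]: F1=1 F2=1 -> F1&~F2 -> 0
  row 3 [0011]: F1=1 F2=1 -> F1&~F2 -> 0
  row 4 [0100]: F1=1 F2=1 -> F1&~F2 -> 0
  row 5 [0101]: F1=1 F2=1 -> F1&~F2 -> 0
  row 6 [0110]: F1=1 F2=1 -> F1&~F2 -> 0
  row 7 [0111]: F1=1 F2=1 -> F1&~F2 -> 0
  row 8 [1000]: F1=1 F2=0 -> F1&~F2 -> 1
  row 9 [1001]: F1=1 F2=0 -> F1&~F2 -> 1
  row 10 [1010]: F1=1 F2=1 -> F1&~F2 -> 0
  row 11 [1011]: F1=1 F2=1 -> F1&~F2 -> 0
  row 12 [1100]: F1=1 F2=0 -> F1&~F2 -> 1
  row 13 [1101]: F1=1 F2=0 -> F1&~F2 -> 1
  row 14 [1110]: F1=0 F2=1 -> F1&~F2 -> 0
  row 15 [1111]: F1=0 F2=1 -> F1&~F2 -> 0
Full result column, 4 rows per line (u,v fixed per line; w,z runs 00..11 left to right):
  rows 0-3 [u,v=00]: 0000  = hex 0
  rows 4-7 [u,v=01]: 0000  = hex 0
  rows 8-11 [u,v=10]: 1100  = hex C
  rows 12-15 [u,v=11]: 1100  = hex C
Counterexample vector (row 0 .. row 15) = 0000000011001100
Output column grouped in 4s = 0000 0000 1100 1100 = 0x00CC
Convert to decimal digit by digit (value = value*16 + digit):
  0 -> 0
  0*16 + 0 = 0
  0*16 + 12 (C) = 12
  12*16 + 12 (C) = 204
Decimal = 204

204


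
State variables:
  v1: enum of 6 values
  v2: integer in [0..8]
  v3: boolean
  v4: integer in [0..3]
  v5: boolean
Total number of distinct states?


State space = product of domain sizes of all variables.
Domain sizes:
  v1 (enum of 6 values): 6
  v2 (integer in [0..8]): 9
  v3 (boolean): 2
  v4 (integer in [0..3]): 4
  v5 (boolean): 2
Product = 6 * 9 * 2 * 4 * 2 = 864

864


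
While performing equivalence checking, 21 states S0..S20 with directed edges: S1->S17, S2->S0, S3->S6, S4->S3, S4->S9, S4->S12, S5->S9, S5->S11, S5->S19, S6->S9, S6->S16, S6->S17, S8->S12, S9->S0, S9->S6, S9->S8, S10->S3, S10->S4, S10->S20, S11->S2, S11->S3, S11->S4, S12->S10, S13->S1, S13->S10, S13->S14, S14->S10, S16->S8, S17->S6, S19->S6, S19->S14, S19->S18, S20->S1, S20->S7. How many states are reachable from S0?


BFS from S0:
  layer 0: {S0}
Reachable set: {S0}
Count = 1

1


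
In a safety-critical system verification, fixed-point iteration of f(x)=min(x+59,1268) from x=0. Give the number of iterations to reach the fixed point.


Step 1: x=0, cap=1268, increment=59
Step 2: x grows by 59 each step until capped at 1268; fixed point is x=1268
Step 3: iterations = ceil(1268/59) = 22

22


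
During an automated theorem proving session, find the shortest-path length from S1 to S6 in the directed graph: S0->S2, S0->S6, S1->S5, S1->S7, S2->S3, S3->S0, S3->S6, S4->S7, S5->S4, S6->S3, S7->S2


BFS layer-by-layer from S1:
  dist 0: {S1}
  dist 1: {S5, S7}
  dist 2: {S2, S4}
  dist 3: {S3}
  dist 4: {S0, S6}
  -> S6 reached at distance 4
Shortest path length = 4

4


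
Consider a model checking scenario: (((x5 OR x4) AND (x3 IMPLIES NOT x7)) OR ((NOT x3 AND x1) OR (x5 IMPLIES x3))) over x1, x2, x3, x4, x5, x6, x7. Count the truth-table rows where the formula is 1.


Formula: (((x5 OR x4) AND (x3 IMPLIES NOT x7)) OR ((NOT x3 AND x1) OR (x5 IMPLIES x3))) over 7 vars (128 rows)
Evaluate each row (x1, x2, x3, x4, x5, x6, x7 as bits, MSB first):
  row 0 [0000000]: (((0 OR 0) AND (0 IMPLIES NOT 0)) OR ((NOT 0 AND 0) OR (0 IMPLIES 0))) -> 1
  row 1 [0000001]: (((0 OR 0) AND (0 IMPLIES NOT 1)) OR ((NOT 0 AND 0) OR (0 IMPLIES 0))) -> 1
  row 2 [0000010]: (((0 OR 0) AND (0 IMPLIES NOT 0)) OR ((NOT 0 AND 0) OR (0 IMPLIES 0))) -> 1
  row 3 [0000011]: (((0 OR 0) AND (0 IMPLIES NOT 1)) OR ((NOT 0 AND 0) OR (0 IMPLIES 0))) -> 1
  row 4 [0000100]: (((1 OR 0) AND (0 IMPLIES NOT 0)) OR ((NOT 0 AND 0) OR (1 IMPLIES 0))) -> 1
  (every remaining row is evaluated the same way; all 128 results are listed next)
Full result column, 8 rows per line (x1,x2,x3,x4 fixed per line; x5,x6,x7 runs 000..111 left to right):
  rows 0-7 [x1,x2,x3,x4=0000]: 11111111  (ones: 8)
  rows 8-15 [x1,x2,x3,x4=0001]: 11111111  (ones: 8)
  rows 16-23 [x1,x2,x3,x4=0010]: 11111111  (ones: 8)
  rows 24-31 [x1,x2,x3,x4=0011]: 11111111  (ones: 8)
  rows 32-39 [x1,x2,x3,x4=0100]: 11111111  (ones: 8)
  rows 40-47 [x1,x2,x3,x4=0101]: 11111111  (ones: 8)
  rows 48-55 [x1,x2,x3,x4=0110]: 11111111  (ones: 8)
  rows 56-63 [x1,x2,x3,x4=0111]: 11111111  (ones: 8)
  rows 64-71 [x1,x2,x3,x4=1000]: 11111111  (ones: 8)
  rows 72-79 [x1,x2,x3,x4=1001]: 11111111  (ones: 8)
  rows 80-87 [x1,x2,x3,x4=1010]: 11111111  (ones: 8)
  rows 88-95 [x1,x2,x3,x4=1011]: 11111111  (ones: 8)
  rows 96-103 [x1,x2,x3,x4=1100]: 11111111  (ones: 8)
  rows 104-111 [x1,x2,x3,x4=1101]: 11111111  (ones: 8)
  rows 112-119 [x1,x2,x3,x4=1110]: 11111111  (ones: 8)
  rows 120-127 [x1,x2,x3,x4=1111]: 11111111  (ones: 8)
Count of 1-rows = 8+8+8+8+8+8+8+8+8+8+8+8+8+8+8+8 = 128

128


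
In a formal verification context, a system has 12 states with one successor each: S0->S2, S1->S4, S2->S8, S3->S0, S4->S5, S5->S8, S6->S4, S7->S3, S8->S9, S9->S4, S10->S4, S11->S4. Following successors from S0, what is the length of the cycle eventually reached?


Trace from S0 until a state repeats:
  S0 -> S2 -> S8 -> S9 -> S4 -> S5 -> S8
S8 first seen at step 2, revisited at step 6.
Cycle length = 6 - 2 = 4

4


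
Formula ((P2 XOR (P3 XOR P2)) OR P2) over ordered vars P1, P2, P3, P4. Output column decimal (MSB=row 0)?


Formula: ((P2 XOR (P3 XOR P2)) OR P2) over P1, P2, P3, P4 (16 rows)
Evaluate each row (bits = P1,P2,P3,P4, MSB first):
  row 0 [0000]: ((0 XOR (0 XOR 0)) OR 0) -> 0
  row 1 [0001]: ((0 XOR (0 XOR 0)) OR 0) -> 0
  row 2 [0010]: ((0 XOR (1 XOR 0)) OR 0) -> 1
  row 3 [0011]: ((0 XOR (1 XOR 0)) OR 0) -> 1
  row 4 [0100]: ((1 XOR (0 XOR 1)) OR 1) -> 1
  row 5 [0101]: ((1 XOR (0 XOR 1)) OR 1) -> 1
  row 6 [0110]: ((1 XOR (1 XOR 1)) OR 1) -> 1
  row 7 [0111]: ((1 XOR (1 XOR 1)) OR 1) -> 1
  row 8 [1000]: ((0 XOR (0 XOR 0)) OR 0) -> 0
  row 9 [1001]: ((0 XOR (0 XOR 0)) OR 0) -> 0
  row 10 [1010]: ((0 XOR (1 XOR 0)) OR 0) -> 1
  row 11 [1011]: ((0 XOR (1 XOR 0)) OR 0) -> 1
  row 12 [1100]: ((1 XOR (0 XOR 1)) OR 1) -> 1
  row 13 [1101]: ((1 XOR (0 XOR 1)) OR 1) -> 1
  row 14 [1110]: ((1 XOR (1 XOR 1)) OR 1) -> 1
  row 15 [1111]: ((1 XOR (1 XOR 1)) OR 1) -> 1
Full result column, 4 rows per line (P1,P2 fixed per line; P3,P4 runs 00..11 left to right):
  rows 0-3 [P1,P2=00]: 0011  = hex 3
  rows 4-7 [P1,P2=01]: 1111  = hex F
  rows 8-11 [P1,P2=10]: 0011  = hex 3
  rows 12-15 [P1,P2=11]: 1111  = hex F
Output column (row 0 .. row 15) = 0011111100111111
Output column grouped in 4s = 0011 1111 0011 1111 = 0x3F3F
Convert to decimal digit by digit (value = value*16 + digit):
  3 -> 3
  3*16 + 15 (F) = 63
  63*16 + 3 = 1011
  1011*16 + 15 (F) = 16191
Decimal = 16191

16191


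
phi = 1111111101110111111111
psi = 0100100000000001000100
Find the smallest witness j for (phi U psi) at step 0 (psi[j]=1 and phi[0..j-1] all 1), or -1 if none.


(phi U psi) at 0: need smallest j with psi[j]=1 and phi[i]=1 for all i in [0,j).
Scan from step 0:
  step 0: phi=1, psi=0 -> continue
  step 1: psi=1 and phi held for [0,1) -> witness found
Witness step = 1

1
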